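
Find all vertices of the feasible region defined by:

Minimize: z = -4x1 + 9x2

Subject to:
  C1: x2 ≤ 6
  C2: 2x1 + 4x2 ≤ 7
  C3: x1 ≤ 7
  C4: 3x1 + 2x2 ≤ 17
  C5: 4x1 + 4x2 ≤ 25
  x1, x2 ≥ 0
Each vertex is the intersection of two constraint boundaries that also satisfies all remaining constraints:
  x1 = 0 and x2 = 0 → (0, 0)
  2x1 + 4x2 = 7 and x2 = 0 → (3.5, 0)
  2x1 + 4x2 = 7 and x1 = 0 → (0, 1.75)

Vertices: (0, 0), (3.5, 0), (0, 1.75)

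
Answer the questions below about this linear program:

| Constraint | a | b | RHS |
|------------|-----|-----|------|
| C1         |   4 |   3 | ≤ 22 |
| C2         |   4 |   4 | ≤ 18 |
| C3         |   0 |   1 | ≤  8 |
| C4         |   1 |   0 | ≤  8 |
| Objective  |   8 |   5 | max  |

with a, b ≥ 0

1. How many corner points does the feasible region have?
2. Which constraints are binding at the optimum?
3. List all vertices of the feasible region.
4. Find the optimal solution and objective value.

1. 3
2. C2, b ≥ 0
3. (0, 0), (4.5, 0), (0, 4.5)
4. a = 4.5, b = 0, z = 36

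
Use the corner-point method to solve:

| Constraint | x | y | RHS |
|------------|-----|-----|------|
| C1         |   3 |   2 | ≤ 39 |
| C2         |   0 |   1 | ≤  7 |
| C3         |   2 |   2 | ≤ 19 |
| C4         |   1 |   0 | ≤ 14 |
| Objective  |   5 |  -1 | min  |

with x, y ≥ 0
Each vertex is the intersection of two constraint boundaries that also satisfies all remaining constraints:
  x = 0 and y = 0 → (0, 0)
  2x + 2y = 19 and y = 0 → (9.5, 0)
  y = 7 and 2x + 2y = 19 → (2.5, 7)
  y = 7 and x = 0 → (0, 7)

Evaluating z = 5x - y at each vertex:
  (0, 0): z = 0
  (9.5, 0): z = 47.5
  (2.5, 7): z = 5.5
  (0, 7): z = -7

The minimum is at (0, 7) with z = -7.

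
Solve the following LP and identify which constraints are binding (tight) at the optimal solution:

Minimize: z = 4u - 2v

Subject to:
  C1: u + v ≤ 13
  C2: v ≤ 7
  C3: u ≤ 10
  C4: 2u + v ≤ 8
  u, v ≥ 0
Optimal: u = 0, v = 7
Slack at optimum:
  C1: slack = 6
  C2: slack = 0 (binding)
  C3: slack = 10
  C4: slack = 1
  u ≥ 0: u = 0 (binding)
  v ≥ 0: v = 7
Binding constraints: C2, u ≥ 0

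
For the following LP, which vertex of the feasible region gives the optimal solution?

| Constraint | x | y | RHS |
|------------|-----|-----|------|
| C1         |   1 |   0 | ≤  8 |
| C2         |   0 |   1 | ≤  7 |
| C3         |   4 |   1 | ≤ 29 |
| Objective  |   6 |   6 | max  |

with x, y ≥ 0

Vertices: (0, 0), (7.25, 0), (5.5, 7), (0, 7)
Evaluating z = 6x + 6y at each vertex:
  (0, 0): z = 0
  (7.25, 0): z = 43.5
  (5.5, 7): z = 75
  (0, 7): z = 42

The largest value is z = 75, attained at (5.5, 7).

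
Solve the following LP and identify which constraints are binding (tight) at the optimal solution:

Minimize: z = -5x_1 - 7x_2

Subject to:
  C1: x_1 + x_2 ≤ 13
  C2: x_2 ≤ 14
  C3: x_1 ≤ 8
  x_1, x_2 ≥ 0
Optimal: x_1 = 0, x_2 = 13
Slack at optimum:
  C1: slack = 0 (binding)
  C2: slack = 1
  C3: slack = 8
  x_1 ≥ 0: x_1 = 0 (binding)
  x_2 ≥ 0: x_2 = 13
Binding constraints: C1, x_1 ≥ 0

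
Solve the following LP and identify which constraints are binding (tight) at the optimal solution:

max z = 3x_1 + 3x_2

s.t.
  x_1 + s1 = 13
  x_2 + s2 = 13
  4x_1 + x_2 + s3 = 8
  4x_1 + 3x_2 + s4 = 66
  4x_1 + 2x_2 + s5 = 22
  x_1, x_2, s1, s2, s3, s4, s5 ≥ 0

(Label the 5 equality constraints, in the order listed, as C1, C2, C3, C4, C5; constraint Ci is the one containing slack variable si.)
Optimal: x_1 = 0, x_2 = 8
Slack at optimum:
  C1: slack = 13
  C2: slack = 5
  C3: slack = 0 (binding)
  C4: slack = 42
  C5: slack = 6
  x_1 ≥ 0: x_1 = 0 (binding)
  x_2 ≥ 0: x_2 = 8
Binding constraints: C3, x_1 ≥ 0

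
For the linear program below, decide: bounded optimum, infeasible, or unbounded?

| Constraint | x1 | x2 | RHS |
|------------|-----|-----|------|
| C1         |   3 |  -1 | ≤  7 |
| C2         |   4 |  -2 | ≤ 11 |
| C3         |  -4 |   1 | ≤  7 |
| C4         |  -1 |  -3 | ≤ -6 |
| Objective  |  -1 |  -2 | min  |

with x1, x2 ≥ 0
Feasible point: (0, 2) satisfies every constraint, so the LP is feasible.
Direction d = (1, 3): for each constraint row a, a·d ≤ 0 —
  (3)(1) + (-1)(3) = 0 ≤ 0
  (4)(1) + (-2)(3) = -2 ≤ 0
  (-4)(1) + (1)(3) = -1 ≤ 0
  (-1)(1) + (-3)(3) = -10 ≤ 0
and d ≥ 0, so (0, 2) + t·d stays feasible for every t ≥ 0. Along this ray z = -x1 - 2x2 changes by -7 per unit t, so z → −∞.

Unbounded: there is a feasible ray along which z → −∞.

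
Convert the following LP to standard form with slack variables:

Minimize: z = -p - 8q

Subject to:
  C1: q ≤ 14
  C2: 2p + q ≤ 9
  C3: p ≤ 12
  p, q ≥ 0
min z = -p - 8q

s.t.
  q + s1 = 14
  2p + q + s2 = 9
  p + s3 = 12
  p, q, s1, s2, s3 ≥ 0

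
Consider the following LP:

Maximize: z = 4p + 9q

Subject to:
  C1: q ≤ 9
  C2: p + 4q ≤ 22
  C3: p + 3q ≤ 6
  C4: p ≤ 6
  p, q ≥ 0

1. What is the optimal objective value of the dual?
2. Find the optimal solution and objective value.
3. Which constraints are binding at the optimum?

1. 24 (by strong duality, equal to the primal optimum)
2. p = 6, q = 0, z = 24
3. C3, C4, q ≥ 0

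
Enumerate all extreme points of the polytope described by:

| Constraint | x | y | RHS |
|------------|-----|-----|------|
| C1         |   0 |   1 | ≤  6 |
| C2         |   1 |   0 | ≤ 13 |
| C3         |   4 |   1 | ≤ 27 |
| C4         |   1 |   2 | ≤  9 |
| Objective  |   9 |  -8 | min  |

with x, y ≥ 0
Each vertex is the intersection of two constraint boundaries that also satisfies all remaining constraints:
  x = 0 and y = 0 → (0, 0)
  4x + y = 27 and y = 0 → (6.75, 0)
  4x + y = 27 and x + 2y = 9 → (6.429, 1.286)
  x + 2y = 9 and x = 0 → (0, 4.5)

Vertices: (0, 0), (6.75, 0), (6.429, 1.286), (0, 4.5)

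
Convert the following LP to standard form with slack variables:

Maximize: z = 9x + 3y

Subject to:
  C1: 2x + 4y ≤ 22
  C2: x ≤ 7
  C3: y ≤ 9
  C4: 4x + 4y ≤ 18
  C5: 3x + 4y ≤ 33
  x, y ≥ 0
max z = 9x + 3y

s.t.
  2x + 4y + s1 = 22
  x + s2 = 7
  y + s3 = 9
  4x + 4y + s4 = 18
  3x + 4y + s5 = 33
  x, y, s1, s2, s3, s4, s5 ≥ 0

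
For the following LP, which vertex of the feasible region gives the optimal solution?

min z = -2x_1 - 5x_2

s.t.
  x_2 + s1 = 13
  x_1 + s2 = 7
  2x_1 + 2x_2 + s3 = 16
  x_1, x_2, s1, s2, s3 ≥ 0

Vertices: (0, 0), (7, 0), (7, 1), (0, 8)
(0, 8) with z = -40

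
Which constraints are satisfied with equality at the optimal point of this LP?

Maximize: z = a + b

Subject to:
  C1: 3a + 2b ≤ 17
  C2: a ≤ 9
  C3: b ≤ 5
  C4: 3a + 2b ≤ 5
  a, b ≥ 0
Optimal: a = 0, b = 2.5
Slack at optimum:
  C1: slack = 12
  C2: slack = 9
  C3: slack = 2.5
  C4: slack = 0 (binding)
  a ≥ 0: a = 0 (binding)
  b ≥ 0: b = 2.5
Binding constraints: C4, a ≥ 0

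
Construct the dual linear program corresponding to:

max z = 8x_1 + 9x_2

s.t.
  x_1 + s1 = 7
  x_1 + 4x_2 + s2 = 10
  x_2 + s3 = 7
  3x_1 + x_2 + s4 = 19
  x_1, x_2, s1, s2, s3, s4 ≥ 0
Minimize: z = 7y1 + 10y2 + 7y3 + 19y4

Subject to:
  C1: -y1 - y2 - 3y4 ≤ -8
  C2: -4y2 - y3 - y4 ≤ -9
  y1, y2, y3, y4 ≥ 0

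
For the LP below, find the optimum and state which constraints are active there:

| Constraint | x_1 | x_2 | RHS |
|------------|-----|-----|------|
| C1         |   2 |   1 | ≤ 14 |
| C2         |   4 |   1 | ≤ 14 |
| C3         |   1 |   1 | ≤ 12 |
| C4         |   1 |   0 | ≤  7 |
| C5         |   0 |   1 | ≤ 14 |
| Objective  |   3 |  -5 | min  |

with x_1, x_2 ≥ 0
Optimal: x_1 = 0, x_2 = 12
Slack at optimum:
  C1: slack = 2
  C2: slack = 2
  C3: slack = 0 (binding)
  C4: slack = 7
  C5: slack = 2
  x_1 ≥ 0: x_1 = 0 (binding)
  x_2 ≥ 0: x_2 = 12
Binding constraints: C3, x_1 ≥ 0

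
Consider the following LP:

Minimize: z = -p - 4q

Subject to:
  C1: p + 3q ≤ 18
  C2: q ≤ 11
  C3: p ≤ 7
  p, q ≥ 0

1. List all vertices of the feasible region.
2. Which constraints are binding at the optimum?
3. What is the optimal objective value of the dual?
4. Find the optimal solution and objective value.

1. (0, 0), (7, 0), (7, 3.667), (0, 6)
2. C1, p ≥ 0
3. -24 (by strong duality, equal to the primal optimum)
4. p = 0, q = 6, z = -24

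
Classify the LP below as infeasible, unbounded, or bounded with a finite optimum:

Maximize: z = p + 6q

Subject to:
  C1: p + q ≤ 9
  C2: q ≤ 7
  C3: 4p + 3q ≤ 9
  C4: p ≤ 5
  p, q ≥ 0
The point (0, 3) satisfies every constraint, so the LP is feasible; the constraints give p ≤ 5 and q ≤ 7, which with p, q ≥ 0 keep the feasible region inside a bounded box. A feasible, bounded LP attains a finite optimum at a vertex.

The LP has an optimal solution: (0, 3) with z = 18.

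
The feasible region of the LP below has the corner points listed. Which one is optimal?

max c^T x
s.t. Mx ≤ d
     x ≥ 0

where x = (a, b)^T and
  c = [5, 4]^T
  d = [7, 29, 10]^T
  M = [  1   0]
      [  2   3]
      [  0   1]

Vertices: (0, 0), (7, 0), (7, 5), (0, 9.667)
Evaluating z = 5a + 4b at each vertex:
  (0, 0): z = 0
  (7, 0): z = 35
  (7, 5): z = 55
  (0, 9.667): z = 38.67

The largest value is z = 55, attained at (7, 5).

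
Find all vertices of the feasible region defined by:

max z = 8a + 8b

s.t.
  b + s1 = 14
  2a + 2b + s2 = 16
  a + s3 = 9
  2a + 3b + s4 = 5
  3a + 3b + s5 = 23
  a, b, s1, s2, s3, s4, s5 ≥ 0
Each vertex is the intersection of two constraint boundaries that also satisfies all remaining constraints:
  a = 0 and b = 0 → (0, 0)
  2a + 3b = 5 and b = 0 → (2.5, 0)
  2a + 3b = 5 and a = 0 → (0, 1.667)

Vertices: (0, 0), (2.5, 0), (0, 1.667)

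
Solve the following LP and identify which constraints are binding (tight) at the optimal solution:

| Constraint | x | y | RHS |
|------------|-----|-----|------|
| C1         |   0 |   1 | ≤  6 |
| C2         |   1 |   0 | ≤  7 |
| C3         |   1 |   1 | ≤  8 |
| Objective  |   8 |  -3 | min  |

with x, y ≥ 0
Optimal: x = 0, y = 6
Slack at optimum:
  C1: slack = 0 (binding)
  C2: slack = 7
  C3: slack = 2
  x ≥ 0: x = 0 (binding)
  y ≥ 0: y = 6
Binding constraints: C1, x ≥ 0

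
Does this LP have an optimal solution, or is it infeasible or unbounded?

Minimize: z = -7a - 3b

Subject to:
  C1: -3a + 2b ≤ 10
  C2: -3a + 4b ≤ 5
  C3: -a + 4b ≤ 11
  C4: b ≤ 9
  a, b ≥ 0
Feasible point: (0, 0) satisfies every constraint, so the LP is feasible.
Direction d = (1, 0): for each constraint row a, a·d ≤ 0 —
  (-3)(1) + (2)(0) = -3 ≤ 0
  (-3)(1) + (4)(0) = -3 ≤ 0
  (-1)(1) + (4)(0) = -1 ≤ 0
  (0)(1) + (1)(0) = 0 ≤ 0
and d ≥ 0, so (0, 0) + t·d stays feasible for every t ≥ 0. Along this ray z = -7a - 3b changes by -7 per unit t, so z → −∞.

The LP is unbounded; z can be made arbitrarily small.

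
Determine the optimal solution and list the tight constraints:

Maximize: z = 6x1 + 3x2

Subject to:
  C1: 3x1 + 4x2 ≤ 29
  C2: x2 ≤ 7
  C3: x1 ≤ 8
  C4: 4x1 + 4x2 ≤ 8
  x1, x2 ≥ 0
Optimal: x1 = 2, x2 = 0
Slack at optimum:
  C1: slack = 23
  C2: slack = 7
  C3: slack = 6
  C4: slack = 0 (binding)
  x1 ≥ 0: x1 = 2
  x2 ≥ 0: x2 = 0 (binding)
Binding constraints: C4, x2 ≥ 0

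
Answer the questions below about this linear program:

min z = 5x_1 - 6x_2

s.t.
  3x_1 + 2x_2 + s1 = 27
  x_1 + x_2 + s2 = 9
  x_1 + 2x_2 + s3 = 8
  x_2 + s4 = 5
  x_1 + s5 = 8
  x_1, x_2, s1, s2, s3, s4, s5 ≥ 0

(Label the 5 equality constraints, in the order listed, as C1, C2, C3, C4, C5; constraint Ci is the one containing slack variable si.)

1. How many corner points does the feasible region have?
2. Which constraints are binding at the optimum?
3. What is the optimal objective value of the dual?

1. 3
2. C3, x_1 ≥ 0
3. -24 (by strong duality, equal to the primal optimum)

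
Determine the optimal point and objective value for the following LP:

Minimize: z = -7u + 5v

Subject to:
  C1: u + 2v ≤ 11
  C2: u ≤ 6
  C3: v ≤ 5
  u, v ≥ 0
u = 6, v = 0, z = -42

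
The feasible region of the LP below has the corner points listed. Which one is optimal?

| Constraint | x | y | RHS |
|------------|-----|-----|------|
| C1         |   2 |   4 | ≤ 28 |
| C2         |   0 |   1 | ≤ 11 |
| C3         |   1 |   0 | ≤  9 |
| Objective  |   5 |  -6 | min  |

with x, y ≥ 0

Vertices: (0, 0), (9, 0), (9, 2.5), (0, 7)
Evaluating z = 5x - 6y at each vertex:
  (0, 0): z = 0
  (9, 0): z = 45
  (9, 2.5): z = 30
  (0, 7): z = -42

The smallest value is z = -42, attained at (0, 7).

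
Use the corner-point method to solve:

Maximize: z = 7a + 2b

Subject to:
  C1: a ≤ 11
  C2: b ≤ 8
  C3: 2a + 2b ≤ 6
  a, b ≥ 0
Each vertex is the intersection of two constraint boundaries that also satisfies all remaining constraints:
  a = 0 and b = 0 → (0, 0)
  2a + 2b = 6 and b = 0 → (3, 0)
  2a + 2b = 6 and a = 0 → (0, 3)

Evaluating z = 7a + 2b at each vertex:
  (0, 0): z = 0
  (3, 0): z = 21
  (0, 3): z = 6

The maximum is at (3, 0) with z = 21.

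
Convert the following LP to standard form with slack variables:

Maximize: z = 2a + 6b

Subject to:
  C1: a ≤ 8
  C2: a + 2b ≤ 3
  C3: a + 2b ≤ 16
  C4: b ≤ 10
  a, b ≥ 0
max z = 2a + 6b

s.t.
  a + s1 = 8
  a + 2b + s2 = 3
  a + 2b + s3 = 16
  b + s4 = 10
  a, b, s1, s2, s3, s4 ≥ 0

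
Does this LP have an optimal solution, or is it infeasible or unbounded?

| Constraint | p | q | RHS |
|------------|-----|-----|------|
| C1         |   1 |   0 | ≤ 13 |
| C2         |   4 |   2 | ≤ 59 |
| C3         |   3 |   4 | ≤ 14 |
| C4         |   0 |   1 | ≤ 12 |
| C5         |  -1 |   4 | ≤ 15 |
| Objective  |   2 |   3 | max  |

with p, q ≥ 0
The point (0, 3.5) satisfies every constraint, so the LP is feasible; the constraints give p ≤ 13 and q ≤ 12, which with p, q ≥ 0 keep the feasible region inside a bounded box. A feasible, bounded LP attains a finite optimum at a vertex.

Bounded optimum: z* = 10.5 at (0, 3.5).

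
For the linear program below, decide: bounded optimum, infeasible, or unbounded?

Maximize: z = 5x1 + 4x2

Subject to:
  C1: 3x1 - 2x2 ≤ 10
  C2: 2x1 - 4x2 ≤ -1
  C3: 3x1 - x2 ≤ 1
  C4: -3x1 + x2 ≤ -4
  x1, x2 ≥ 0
C3 requires 3x1 - x2 ≤ 1, while C4 (-3x1 + x2 ≤ -4) is equivalent to 3x1 - x2 ≥ 4. Together they would need 4 ≤ 3x1 - x2 ≤ 1, which is impossible since 4 > 1. No point satisfies all constraints.

The feasible region is empty; the LP is infeasible.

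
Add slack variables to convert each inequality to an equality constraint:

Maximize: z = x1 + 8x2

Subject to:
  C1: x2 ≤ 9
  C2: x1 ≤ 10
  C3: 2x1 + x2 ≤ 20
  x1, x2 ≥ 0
max z = x1 + 8x2

s.t.
  x2 + s1 = 9
  x1 + s2 = 10
  2x1 + x2 + s3 = 20
  x1, x2, s1, s2, s3 ≥ 0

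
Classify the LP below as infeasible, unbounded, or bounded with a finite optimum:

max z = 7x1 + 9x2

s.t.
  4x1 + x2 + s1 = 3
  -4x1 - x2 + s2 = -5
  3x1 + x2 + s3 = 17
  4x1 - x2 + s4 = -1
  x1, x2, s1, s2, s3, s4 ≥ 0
The row 4x1 + x2 + s1 = 3 with s1 ≥ 0 requires 4x1 + x2 ≤ 3, while the row -4x1 - x2 + s2 = -5 with s2 ≥ 0 is equivalent to 4x1 + x2 ≥ 5. Together they would need 5 ≤ 4x1 + x2 ≤ 3, which is impossible since 5 > 3. No point satisfies all constraints.

Infeasible — the constraint set is empty.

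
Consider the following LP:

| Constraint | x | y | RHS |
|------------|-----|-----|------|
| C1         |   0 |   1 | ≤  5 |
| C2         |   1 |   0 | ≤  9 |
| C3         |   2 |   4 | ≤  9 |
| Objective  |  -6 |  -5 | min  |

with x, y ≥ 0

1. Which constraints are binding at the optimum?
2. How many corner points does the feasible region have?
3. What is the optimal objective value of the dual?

1. C3, y ≥ 0
2. 3
3. -27 (by strong duality, equal to the primal optimum)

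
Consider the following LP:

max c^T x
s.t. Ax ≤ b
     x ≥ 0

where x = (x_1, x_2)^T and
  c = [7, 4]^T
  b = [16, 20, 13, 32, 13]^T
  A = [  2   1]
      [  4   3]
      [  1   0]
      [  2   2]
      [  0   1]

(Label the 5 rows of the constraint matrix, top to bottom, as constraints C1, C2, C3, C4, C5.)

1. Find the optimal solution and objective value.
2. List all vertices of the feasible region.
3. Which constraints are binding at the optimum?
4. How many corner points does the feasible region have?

1. x_1 = 5, x_2 = 0, z = 35
2. (0, 0), (5, 0), (0, 6.667)
3. C2, x_2 ≥ 0
4. 3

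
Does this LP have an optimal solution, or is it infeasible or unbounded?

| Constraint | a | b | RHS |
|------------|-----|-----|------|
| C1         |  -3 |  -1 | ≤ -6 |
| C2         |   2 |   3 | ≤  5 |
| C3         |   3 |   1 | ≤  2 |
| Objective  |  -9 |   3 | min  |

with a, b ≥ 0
C3 requires 3a + b ≤ 2, while C1 (-3a - b ≤ -6) is equivalent to 3a + b ≥ 6. Together they would need 6 ≤ 3a + b ≤ 2, which is impossible since 6 > 2. No point satisfies all constraints.

Infeasible — the constraint set is empty.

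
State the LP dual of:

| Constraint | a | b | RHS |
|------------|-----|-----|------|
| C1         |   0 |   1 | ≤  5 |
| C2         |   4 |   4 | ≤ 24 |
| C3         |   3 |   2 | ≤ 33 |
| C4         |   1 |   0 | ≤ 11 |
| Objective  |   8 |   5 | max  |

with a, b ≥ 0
Minimize: z = 5y1 + 24y2 + 33y3 + 11y4

Subject to:
  C1: -4y2 - 3y3 - y4 ≤ -8
  C2: -y1 - 4y2 - 2y3 ≤ -5
  y1, y2, y3, y4 ≥ 0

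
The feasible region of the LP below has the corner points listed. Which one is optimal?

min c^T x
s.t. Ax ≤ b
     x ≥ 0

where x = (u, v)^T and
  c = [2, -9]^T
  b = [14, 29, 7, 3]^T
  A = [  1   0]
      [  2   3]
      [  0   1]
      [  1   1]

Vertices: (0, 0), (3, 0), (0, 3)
Evaluating z = 2u - 9v at each vertex:
  (0, 0): z = 0
  (3, 0): z = 6
  (0, 3): z = -27

The smallest value is z = -27, attained at (0, 3).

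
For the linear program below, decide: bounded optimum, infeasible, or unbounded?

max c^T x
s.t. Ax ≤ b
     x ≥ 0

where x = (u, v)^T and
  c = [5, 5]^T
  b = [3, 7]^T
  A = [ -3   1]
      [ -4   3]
Feasible point: (0, 0) satisfies every constraint, so the LP is feasible.
Direction d = (1, 0): for each constraint row a, a·d ≤ 0 —
  (-3)(1) + (1)(0) = -3 ≤ 0
  (-4)(1) + (3)(0) = -4 ≤ 0
and d ≥ 0, so (0, 0) + t·d stays feasible for every t ≥ 0. Along this ray z = 5u + 5v changes by 5 per unit t, so z → +∞.

Unbounded: there is a feasible ray along which z → +∞.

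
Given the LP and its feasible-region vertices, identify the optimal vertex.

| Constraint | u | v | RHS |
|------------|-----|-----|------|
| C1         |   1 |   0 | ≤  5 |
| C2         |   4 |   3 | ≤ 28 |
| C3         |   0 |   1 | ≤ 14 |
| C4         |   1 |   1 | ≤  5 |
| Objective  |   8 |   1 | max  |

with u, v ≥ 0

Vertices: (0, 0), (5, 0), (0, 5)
(5, 0) with z = 40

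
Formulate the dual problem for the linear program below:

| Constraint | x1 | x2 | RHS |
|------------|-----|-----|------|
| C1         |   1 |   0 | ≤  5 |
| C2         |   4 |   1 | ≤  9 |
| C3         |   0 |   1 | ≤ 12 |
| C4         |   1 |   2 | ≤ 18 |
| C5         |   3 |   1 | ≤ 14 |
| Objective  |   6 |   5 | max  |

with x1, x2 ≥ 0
Minimize: z = 5y1 + 9y2 + 12y3 + 18y4 + 14y5

Subject to:
  C1: -y1 - 4y2 - y4 - 3y5 ≤ -6
  C2: -y2 - y3 - 2y4 - y5 ≤ -5
  y1, y2, y3, y4, y5 ≥ 0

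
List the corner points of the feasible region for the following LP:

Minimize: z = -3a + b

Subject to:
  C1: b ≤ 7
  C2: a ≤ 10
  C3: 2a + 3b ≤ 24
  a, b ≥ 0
Each vertex is the intersection of two constraint boundaries that also satisfies all remaining constraints:
  a = 0 and b = 0 → (0, 0)
  a = 10 and b = 0 → (10, 0)
  a = 10 and 2a + 3b = 24 → (10, 1.333)
  b = 7 and 2a + 3b = 24 → (1.5, 7)
  b = 7 and a = 0 → (0, 7)

Vertices: (0, 0), (10, 0), (10, 1.333), (1.5, 7), (0, 7)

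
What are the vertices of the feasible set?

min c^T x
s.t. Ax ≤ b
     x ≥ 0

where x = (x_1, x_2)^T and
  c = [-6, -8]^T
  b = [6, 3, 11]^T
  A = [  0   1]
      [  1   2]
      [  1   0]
Each vertex is the intersection of two constraint boundaries that also satisfies all remaining constraints:
  x_1 = 0 and x_2 = 0 → (0, 0)
  x_1 + 2x_2 = 3 and x_2 = 0 → (3, 0)
  x_1 + 2x_2 = 3 and x_1 = 0 → (0, 1.5)

Vertices: (0, 0), (3, 0), (0, 1.5)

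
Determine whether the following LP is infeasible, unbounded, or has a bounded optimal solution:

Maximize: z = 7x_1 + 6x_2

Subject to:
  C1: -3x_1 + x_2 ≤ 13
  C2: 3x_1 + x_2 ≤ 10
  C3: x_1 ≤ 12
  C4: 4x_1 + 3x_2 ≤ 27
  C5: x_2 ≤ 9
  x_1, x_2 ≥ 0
The point (0, 9) satisfies every constraint, so the LP is feasible; the constraints give x_1 ≤ 12 and x_2 ≤ 9, which with x_1, x_2 ≥ 0 keep the feasible region inside a bounded box. A feasible, bounded LP attains a finite optimum at a vertex.

Evaluating z = 7x_1 + 6x_2 at each vertex:
  (0, 0): z = 0
  (3.333, 0): z = 23.33
  (0.6, 8.2): z = 53.4
  (0, 9): z = 54

The LP has an optimal solution: (0, 9) with z = 54.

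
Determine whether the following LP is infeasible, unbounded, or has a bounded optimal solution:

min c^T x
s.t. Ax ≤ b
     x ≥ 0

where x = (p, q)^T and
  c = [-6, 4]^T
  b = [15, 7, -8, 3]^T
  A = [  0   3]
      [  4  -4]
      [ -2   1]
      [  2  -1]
One constraint requires 2p - q ≤ 3, while the constraint -2p + q ≤ -8 is equivalent to 2p - q ≥ 8. Together they would need 8 ≤ 2p - q ≤ 3, which is impossible since 8 > 3. No point satisfies all constraints.

The feasible region is empty; the LP is infeasible.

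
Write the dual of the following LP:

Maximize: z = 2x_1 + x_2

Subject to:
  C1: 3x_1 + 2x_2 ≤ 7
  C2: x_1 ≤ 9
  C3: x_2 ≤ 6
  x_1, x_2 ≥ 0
Minimize: z = 7y1 + 9y2 + 6y3

Subject to:
  C1: -3y1 - y2 ≤ -2
  C2: -2y1 - y3 ≤ -1
  y1, y2, y3 ≥ 0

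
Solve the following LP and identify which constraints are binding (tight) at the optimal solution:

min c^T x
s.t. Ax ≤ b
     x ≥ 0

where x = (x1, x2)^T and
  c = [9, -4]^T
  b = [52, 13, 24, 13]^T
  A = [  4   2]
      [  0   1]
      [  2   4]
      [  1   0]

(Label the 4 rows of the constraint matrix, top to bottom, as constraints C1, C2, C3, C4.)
Optimal: x1 = 0, x2 = 6
Slack at optimum:
  C1: slack = 40
  C2: slack = 7
  C3: slack = 0 (binding)
  C4: slack = 13
  x1 ≥ 0: x1 = 0 (binding)
  x2 ≥ 0: x2 = 6
Binding constraints: C3, x1 ≥ 0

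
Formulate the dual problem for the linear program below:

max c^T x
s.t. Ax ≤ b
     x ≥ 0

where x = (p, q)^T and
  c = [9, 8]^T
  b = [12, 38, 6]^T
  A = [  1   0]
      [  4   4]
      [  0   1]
Minimize: z = 12y1 + 38y2 + 6y3

Subject to:
  C1: -y1 - 4y2 ≤ -9
  C2: -4y2 - y3 ≤ -8
  y1, y2, y3 ≥ 0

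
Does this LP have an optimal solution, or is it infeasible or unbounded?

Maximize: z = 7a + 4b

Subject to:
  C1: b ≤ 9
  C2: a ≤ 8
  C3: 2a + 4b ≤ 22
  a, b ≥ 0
The point (8, 1.5) satisfies every constraint, so the LP is feasible; the constraints give a ≤ 8 and b ≤ 9, which with a, b ≥ 0 keep the feasible region inside a bounded box. A feasible, bounded LP attains a finite optimum at a vertex.

Evaluating z = 7a + 4b at each vertex:
  (0, 0): z = 0
  (8, 0): z = 56
  (8, 1.5): z = 62
  (0, 5.5): z = 22

Bounded optimum: z* = 62 at (8, 1.5).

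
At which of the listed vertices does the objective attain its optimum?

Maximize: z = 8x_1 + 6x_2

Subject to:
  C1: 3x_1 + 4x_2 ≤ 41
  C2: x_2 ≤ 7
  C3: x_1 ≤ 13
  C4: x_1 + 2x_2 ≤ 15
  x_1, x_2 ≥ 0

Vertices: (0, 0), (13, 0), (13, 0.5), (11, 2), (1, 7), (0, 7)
Evaluating z = 8x_1 + 6x_2 at each vertex:
  (0, 0): z = 0
  (13, 0): z = 104
  (13, 0.5): z = 107
  (11, 2): z = 100
  (1, 7): z = 50
  (0, 7): z = 42

The largest value is z = 107, attained at (13, 0.5).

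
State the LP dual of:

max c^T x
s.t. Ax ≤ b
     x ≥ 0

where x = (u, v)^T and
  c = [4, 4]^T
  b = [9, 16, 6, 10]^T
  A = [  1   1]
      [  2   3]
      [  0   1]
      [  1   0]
Minimize: z = 9y1 + 16y2 + 6y3 + 10y4

Subject to:
  C1: -y1 - 2y2 - y4 ≤ -4
  C2: -y1 - 3y2 - y3 ≤ -4
  y1, y2, y3, y4 ≥ 0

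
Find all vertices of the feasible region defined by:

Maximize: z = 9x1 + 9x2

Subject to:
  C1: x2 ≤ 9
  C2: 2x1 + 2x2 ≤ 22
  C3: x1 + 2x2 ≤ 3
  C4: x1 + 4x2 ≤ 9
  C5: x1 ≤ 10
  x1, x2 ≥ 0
Each vertex is the intersection of two constraint boundaries that also satisfies all remaining constraints:
  x1 = 0 and x2 = 0 → (0, 0)
  x1 + 2x2 = 3 and x2 = 0 → (3, 0)
  x1 + 2x2 = 3 and x1 = 0 → (0, 1.5)

Vertices: (0, 0), (3, 0), (0, 1.5)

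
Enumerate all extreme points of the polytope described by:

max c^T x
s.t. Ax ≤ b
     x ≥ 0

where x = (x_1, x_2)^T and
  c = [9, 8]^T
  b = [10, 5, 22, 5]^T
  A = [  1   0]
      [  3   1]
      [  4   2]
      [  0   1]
Each vertex is the intersection of two constraint boundaries that also satisfies all remaining constraints:
  x_1 = 0 and x_2 = 0 → (0, 0)
  3x_1 + x_2 = 5 and x_2 = 0 → (1.667, 0)
  3x_1 + x_2 = 5 and x_2 = 5 → (0, 5)

Vertices: (0, 0), (1.667, 0), (0, 5)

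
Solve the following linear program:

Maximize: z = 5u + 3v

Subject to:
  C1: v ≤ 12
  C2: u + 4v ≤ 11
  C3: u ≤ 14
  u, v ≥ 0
Each vertex is the intersection of two constraint boundaries that also satisfies all remaining constraints:
  u = 0 and v = 0 → (0, 0)
  u + 4v = 11 and v = 0 → (11, 0)
  u + 4v = 11 and u = 0 → (0, 2.75)

Evaluating z = 5u + 3v at each vertex:
  (0, 0): z = 0
  (11, 0): z = 55
  (0, 2.75): z = 8.25

The maximum is at (11, 0) with z = 55.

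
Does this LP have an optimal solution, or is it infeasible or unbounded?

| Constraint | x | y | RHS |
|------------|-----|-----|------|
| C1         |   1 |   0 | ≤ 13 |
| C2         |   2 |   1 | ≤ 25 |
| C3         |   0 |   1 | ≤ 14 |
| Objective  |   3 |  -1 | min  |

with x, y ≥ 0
The point (0, 14) satisfies every constraint, so the LP is feasible; the constraints give x ≤ 13 and y ≤ 14, which with x, y ≥ 0 keep the feasible region inside a bounded box. A feasible, bounded LP attains a finite optimum at a vertex.

The LP has an optimal solution: (0, 14) with z = -14.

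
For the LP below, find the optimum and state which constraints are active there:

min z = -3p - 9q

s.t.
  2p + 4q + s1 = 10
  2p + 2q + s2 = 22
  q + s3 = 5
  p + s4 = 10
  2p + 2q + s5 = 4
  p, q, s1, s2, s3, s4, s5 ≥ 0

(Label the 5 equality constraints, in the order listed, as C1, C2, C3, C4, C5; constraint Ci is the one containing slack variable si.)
Optimal: p = 0, q = 2
Slack at optimum:
  C1: slack = 2
  C2: slack = 18
  C3: slack = 3
  C4: slack = 10
  C5: slack = 0 (binding)
  p ≥ 0: p = 0 (binding)
  q ≥ 0: q = 2
Binding constraints: C5, p ≥ 0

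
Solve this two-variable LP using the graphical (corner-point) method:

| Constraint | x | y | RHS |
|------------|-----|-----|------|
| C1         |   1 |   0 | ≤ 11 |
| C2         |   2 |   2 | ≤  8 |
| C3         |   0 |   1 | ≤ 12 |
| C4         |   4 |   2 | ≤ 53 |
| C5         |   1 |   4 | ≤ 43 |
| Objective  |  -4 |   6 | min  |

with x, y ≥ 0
x = 4, y = 0, z = -16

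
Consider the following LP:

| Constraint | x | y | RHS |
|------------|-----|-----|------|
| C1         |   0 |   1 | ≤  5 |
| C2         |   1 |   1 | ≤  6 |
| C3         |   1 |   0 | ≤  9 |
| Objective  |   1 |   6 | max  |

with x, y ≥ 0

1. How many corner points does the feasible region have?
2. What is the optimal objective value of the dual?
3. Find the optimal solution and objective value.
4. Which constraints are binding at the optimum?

1. 4
2. 31 (by strong duality, equal to the primal optimum)
3. x = 1, y = 5, z = 31
4. C1, C2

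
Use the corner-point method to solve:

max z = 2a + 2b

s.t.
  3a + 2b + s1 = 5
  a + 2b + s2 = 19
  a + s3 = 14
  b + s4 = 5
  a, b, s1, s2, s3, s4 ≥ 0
a = 0, b = 2.5, z = 5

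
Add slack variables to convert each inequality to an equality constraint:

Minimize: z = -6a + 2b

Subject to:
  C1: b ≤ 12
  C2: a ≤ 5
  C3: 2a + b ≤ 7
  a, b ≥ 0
min z = -6a + 2b

s.t.
  b + s1 = 12
  a + s2 = 5
  2a + b + s3 = 7
  a, b, s1, s2, s3 ≥ 0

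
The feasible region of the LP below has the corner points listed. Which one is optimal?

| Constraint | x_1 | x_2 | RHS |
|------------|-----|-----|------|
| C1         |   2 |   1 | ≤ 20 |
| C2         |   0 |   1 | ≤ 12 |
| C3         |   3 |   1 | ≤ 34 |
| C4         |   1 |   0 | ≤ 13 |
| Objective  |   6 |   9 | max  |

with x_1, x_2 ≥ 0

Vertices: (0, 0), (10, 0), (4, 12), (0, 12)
(4, 12) with z = 132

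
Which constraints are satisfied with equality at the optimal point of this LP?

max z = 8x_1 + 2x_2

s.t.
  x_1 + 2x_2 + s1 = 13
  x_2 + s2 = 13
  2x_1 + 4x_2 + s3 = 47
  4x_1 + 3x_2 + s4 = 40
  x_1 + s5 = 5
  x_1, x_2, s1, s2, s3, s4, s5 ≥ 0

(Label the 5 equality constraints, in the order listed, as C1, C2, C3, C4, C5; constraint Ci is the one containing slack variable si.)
Optimal: x_1 = 5, x_2 = 4
Binding: C1, C5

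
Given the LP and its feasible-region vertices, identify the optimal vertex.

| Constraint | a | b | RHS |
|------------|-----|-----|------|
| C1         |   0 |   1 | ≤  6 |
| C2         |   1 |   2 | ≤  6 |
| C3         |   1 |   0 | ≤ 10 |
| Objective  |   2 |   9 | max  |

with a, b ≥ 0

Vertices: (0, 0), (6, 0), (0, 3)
Evaluating z = 2a + 9b at each vertex:
  (0, 0): z = 0
  (6, 0): z = 12
  (0, 3): z = 27

The largest value is z = 27, attained at (0, 3).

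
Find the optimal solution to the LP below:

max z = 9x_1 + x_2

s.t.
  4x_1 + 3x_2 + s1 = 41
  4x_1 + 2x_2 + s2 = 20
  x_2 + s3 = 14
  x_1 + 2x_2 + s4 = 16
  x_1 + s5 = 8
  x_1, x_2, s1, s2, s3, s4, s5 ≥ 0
x_1 = 5, x_2 = 0, z = 45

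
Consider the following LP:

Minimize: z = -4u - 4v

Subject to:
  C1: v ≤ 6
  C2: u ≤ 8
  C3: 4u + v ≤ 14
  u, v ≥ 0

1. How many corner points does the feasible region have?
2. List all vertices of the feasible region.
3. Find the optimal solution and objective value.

1. 4
2. (0, 0), (3.5, 0), (2, 6), (0, 6)
3. u = 2, v = 6, z = -32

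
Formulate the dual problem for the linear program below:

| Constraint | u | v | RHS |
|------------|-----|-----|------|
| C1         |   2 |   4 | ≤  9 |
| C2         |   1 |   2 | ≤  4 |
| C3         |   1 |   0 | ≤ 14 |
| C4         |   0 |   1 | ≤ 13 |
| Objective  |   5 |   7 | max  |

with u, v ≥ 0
Minimize: z = 9y1 + 4y2 + 14y3 + 13y4

Subject to:
  C1: -2y1 - y2 - y3 ≤ -5
  C2: -4y1 - 2y2 - y4 ≤ -7
  y1, y2, y3, y4 ≥ 0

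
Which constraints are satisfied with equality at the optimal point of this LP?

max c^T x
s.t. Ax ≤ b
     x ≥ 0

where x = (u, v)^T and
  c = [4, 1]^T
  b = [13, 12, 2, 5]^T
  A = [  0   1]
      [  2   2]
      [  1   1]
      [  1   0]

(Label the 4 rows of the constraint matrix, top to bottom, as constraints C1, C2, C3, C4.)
Optimal: u = 2, v = 0
Slack at optimum:
  C1: slack = 13
  C2: slack = 8
  C3: slack = 0 (binding)
  C4: slack = 3
  u ≥ 0: u = 2
  v ≥ 0: v = 0 (binding)
Binding constraints: C3, v ≥ 0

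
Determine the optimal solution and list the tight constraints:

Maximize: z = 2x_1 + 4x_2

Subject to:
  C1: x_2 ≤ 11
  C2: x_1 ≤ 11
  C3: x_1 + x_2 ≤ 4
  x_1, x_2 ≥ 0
Optimal: x_1 = 0, x_2 = 4
Slack at optimum:
  C1: slack = 7
  C2: slack = 11
  C3: slack = 0 (binding)
  x_1 ≥ 0: x_1 = 0 (binding)
  x_2 ≥ 0: x_2 = 4
Binding constraints: C3, x_1 ≥ 0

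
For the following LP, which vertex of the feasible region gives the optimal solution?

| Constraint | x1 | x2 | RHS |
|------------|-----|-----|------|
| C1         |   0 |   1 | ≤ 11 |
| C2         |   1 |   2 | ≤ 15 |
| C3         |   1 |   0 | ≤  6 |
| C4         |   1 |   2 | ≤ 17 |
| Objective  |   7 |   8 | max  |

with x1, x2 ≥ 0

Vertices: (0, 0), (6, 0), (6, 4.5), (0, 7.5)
(6, 4.5) with z = 78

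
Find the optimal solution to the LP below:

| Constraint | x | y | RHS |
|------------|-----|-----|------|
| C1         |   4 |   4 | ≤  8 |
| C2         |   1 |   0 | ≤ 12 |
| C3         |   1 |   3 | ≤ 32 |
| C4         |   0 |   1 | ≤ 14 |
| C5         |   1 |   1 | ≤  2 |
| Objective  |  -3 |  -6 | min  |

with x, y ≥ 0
Each vertex is the intersection of two constraint boundaries that also satisfies all remaining constraints:
  x = 0 and y = 0 → (0, 0)
  4x + 4y = 8 and y = 0 → (2, 0)
  4x + 4y = 8 and x = 0 → (0, 2)

Evaluating z = -3x - 6y at each vertex:
  (0, 0): z = 0
  (2, 0): z = -6
  (0, 2): z = -12

The minimum is at (0, 2) with z = -12.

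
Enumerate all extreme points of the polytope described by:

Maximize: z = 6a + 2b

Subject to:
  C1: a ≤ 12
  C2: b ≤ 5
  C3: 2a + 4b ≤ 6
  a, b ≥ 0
Each vertex is the intersection of two constraint boundaries that also satisfies all remaining constraints:
  a = 0 and b = 0 → (0, 0)
  2a + 4b = 6 and b = 0 → (3, 0)
  2a + 4b = 6 and a = 0 → (0, 1.5)

Vertices: (0, 0), (3, 0), (0, 1.5)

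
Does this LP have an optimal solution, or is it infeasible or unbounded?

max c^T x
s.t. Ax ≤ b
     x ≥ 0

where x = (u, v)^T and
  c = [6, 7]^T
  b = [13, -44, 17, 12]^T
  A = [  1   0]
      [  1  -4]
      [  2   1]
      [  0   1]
The point (2.5, 12) satisfies every constraint, so the LP is feasible; the constraints give u ≤ 13 and v ≤ 12, which with u, v ≥ 0 keep the feasible region inside a bounded box. A feasible, bounded LP attains a finite optimum at a vertex.

Evaluating z = 6u + 7v at each vertex:
  (0, 11): z = 77
  (2.667, 11.67): z = 97.67
  (2.5, 12): z = 99
  (0, 12): z = 84

Bounded optimum: z* = 99 at (2.5, 12).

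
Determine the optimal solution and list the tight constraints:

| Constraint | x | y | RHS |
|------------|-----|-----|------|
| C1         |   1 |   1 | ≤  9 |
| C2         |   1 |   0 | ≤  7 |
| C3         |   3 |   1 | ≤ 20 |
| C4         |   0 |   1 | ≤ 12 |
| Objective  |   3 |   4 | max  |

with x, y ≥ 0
Optimal: x = 0, y = 9
Slack at optimum:
  C1: slack = 0 (binding)
  C2: slack = 7
  C3: slack = 11
  C4: slack = 3
  x ≥ 0: x = 0 (binding)
  y ≥ 0: y = 9
Binding constraints: C1, x ≥ 0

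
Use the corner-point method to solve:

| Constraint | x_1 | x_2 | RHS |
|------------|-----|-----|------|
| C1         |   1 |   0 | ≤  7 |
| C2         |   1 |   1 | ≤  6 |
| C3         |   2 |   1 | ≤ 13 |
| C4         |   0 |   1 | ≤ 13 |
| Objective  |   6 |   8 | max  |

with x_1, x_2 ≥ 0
x_1 = 0, x_2 = 6, z = 48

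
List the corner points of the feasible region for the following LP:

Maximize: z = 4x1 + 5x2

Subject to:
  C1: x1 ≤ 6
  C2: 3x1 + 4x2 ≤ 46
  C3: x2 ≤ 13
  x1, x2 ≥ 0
Each vertex is the intersection of two constraint boundaries that also satisfies all remaining constraints:
  x1 = 0 and x2 = 0 → (0, 0)
  x1 = 6 and x2 = 0 → (6, 0)
  x1 = 6 and 3x1 + 4x2 = 46 → (6, 7)
  3x1 + 4x2 = 46 and x1 = 0 → (0, 11.5)

Vertices: (0, 0), (6, 0), (6, 7), (0, 11.5)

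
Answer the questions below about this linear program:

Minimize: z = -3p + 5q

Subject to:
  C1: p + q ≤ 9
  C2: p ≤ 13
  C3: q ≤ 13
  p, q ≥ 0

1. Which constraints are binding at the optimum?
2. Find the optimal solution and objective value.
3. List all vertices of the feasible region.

1. C1, q ≥ 0
2. p = 9, q = 0, z = -27
3. (0, 0), (9, 0), (0, 9)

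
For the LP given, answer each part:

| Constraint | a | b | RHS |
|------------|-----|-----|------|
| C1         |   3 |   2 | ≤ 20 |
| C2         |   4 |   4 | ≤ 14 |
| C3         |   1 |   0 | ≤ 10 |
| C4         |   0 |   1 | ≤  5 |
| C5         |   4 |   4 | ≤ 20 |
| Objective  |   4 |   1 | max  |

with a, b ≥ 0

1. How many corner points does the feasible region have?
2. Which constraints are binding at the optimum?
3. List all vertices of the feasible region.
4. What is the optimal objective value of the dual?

1. 3
2. C2, b ≥ 0
3. (0, 0), (3.5, 0), (0, 3.5)
4. 14 (by strong duality, equal to the primal optimum)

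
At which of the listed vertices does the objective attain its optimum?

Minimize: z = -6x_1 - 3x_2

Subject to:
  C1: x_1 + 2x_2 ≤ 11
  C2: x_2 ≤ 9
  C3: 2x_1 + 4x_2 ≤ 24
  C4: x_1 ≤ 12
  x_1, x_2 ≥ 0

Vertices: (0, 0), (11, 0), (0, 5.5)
Evaluating z = -6x_1 - 3x_2 at each vertex:
  (0, 0): z = 0
  (11, 0): z = -66
  (0, 5.5): z = -16.5

The smallest value is z = -66, attained at (11, 0).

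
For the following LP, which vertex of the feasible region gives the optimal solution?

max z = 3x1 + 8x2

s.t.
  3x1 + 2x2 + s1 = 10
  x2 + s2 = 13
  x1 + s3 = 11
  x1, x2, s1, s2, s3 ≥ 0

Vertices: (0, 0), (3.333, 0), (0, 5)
(0, 5) with z = 40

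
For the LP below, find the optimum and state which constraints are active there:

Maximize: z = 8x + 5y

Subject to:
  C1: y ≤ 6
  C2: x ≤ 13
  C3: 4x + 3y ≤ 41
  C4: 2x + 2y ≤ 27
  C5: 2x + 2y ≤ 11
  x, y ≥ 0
Optimal: x = 5.5, y = 0
Slack at optimum:
  C1: slack = 6
  C2: slack = 7.5
  C3: slack = 19
  C4: slack = 16
  C5: slack = 0 (binding)
  x ≥ 0: x = 5.5
  y ≥ 0: y = 0 (binding)
Binding constraints: C5, y ≥ 0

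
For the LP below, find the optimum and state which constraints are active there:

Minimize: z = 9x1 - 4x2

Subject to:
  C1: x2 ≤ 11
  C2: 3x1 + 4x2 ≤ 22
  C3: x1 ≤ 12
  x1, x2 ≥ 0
Optimal: x1 = 0, x2 = 5.5
Slack at optimum:
  C1: slack = 5.5
  C2: slack = 0 (binding)
  C3: slack = 12
  x1 ≥ 0: x1 = 0 (binding)
  x2 ≥ 0: x2 = 5.5
Binding constraints: C2, x1 ≥ 0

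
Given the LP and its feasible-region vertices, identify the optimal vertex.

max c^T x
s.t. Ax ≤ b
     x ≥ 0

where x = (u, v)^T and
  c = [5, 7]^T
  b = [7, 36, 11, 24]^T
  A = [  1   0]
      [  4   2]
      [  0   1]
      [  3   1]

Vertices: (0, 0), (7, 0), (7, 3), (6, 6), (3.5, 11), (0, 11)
Evaluating z = 5u + 7v at each vertex:
  (0, 0): z = 0
  (7, 0): z = 35
  (7, 3): z = 56
  (6, 6): z = 72
  (3.5, 11): z = 94.5
  (0, 11): z = 77

The largest value is z = 94.5, attained at (3.5, 11).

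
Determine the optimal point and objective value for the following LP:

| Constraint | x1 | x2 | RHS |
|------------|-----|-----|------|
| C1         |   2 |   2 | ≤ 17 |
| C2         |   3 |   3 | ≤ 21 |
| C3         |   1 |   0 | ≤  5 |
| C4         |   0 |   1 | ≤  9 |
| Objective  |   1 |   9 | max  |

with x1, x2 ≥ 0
Each vertex is the intersection of two constraint boundaries that also satisfies all remaining constraints:
  x1 = 0 and x2 = 0 → (0, 0)
  x1 = 5 and x2 = 0 → (5, 0)
  3x1 + 3x2 = 21 and x1 = 5 → (5, 2)
  3x1 + 3x2 = 21 and x1 = 0 → (0, 7)

Evaluating z = x1 + 9x2 at each vertex:
  (0, 0): z = 0
  (5, 0): z = 5
  (5, 2): z = 23
  (0, 7): z = 63

The maximum is at (0, 7) with z = 63.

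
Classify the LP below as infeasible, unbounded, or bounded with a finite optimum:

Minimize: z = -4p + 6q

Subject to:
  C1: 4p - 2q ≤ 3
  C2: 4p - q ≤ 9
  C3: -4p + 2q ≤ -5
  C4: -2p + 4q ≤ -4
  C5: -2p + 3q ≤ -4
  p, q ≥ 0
C1 requires 4p - 2q ≤ 3, while C3 (-4p + 2q ≤ -5) is equivalent to 4p - 2q ≥ 5. Together they would need 5 ≤ 4p - 2q ≤ 3, which is impossible since 5 > 3. No point satisfies all constraints.

Infeasible: no point satisfies all constraints simultaneously.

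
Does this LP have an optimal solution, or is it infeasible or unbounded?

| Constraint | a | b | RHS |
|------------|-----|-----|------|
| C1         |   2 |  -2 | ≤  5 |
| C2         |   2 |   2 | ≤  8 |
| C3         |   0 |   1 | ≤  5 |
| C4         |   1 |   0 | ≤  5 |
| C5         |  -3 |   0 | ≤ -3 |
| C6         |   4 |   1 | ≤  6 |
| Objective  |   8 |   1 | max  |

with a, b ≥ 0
The point (1.5, 0) satisfies every constraint, so the LP is feasible; the constraints give a ≤ 5 and b ≤ 5, which with a, b ≥ 0 keep the feasible region inside a bounded box. A feasible, bounded LP attains a finite optimum at a vertex.

Feasible with finite optimum z* = 12 at (1.5, 0).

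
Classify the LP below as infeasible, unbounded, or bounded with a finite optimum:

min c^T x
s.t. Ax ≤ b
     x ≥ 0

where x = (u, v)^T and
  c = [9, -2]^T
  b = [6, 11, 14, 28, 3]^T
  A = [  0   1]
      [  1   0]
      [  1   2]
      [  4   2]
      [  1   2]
The point (0, 1.5) satisfies every constraint, so the LP is feasible; the constraints give u ≤ 11 and v ≤ 6, which with u, v ≥ 0 keep the feasible region inside a bounded box. A feasible, bounded LP attains a finite optimum at a vertex.

The LP has an optimal solution: (0, 1.5) with z = -3.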